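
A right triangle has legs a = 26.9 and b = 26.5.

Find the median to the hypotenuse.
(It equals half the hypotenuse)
Hypotenuse c = √(a² + b²) = √(723.61 + 702.25) = √1425.86 ≈ 37.7606
Median to hypotenuse = c/2 ≈ 37.7606/2 ≈ 18.8803

Median = 18.88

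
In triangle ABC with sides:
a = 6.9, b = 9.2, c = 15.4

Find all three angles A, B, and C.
Law of cosines for each angle (a² = 47.61, b² = 84.64, c² = 237.16):
cos(A) = (b² + c² − a²)/(2bc) = (84.64 + 237.16 − 47.61)/(2·9.2·15.4) = 274.19/283.36 ≈ 0.967638  ⇒  A ≈ 14.6161°
cos(B) = (a² + c² − b²)/(2ac) = (47.61 + 237.16 − 84.64)/(2·6.9·15.4) = 200.13/212.52 ≈ 0.9417  ⇒  B ≈ 19.661°
cos(C) = (a² + b² − c²)/(2ab) = (47.61 + 84.64 − 237.16)/(2·6.9·9.2) = -104.91/126.96 ≈ -0.826323  ⇒  C ≈ 145.723°
Check: A + B + C ≈ 180°

A = 14.62°, B = 19.66°, C = 145.7°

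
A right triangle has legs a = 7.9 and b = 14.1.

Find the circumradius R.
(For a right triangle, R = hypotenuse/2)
Hypotenuse c = √(a² + b²) = √(62.41 + 198.81) = √261.22 ≈ 16.1623
R = c/2 ≈ 16.1623/2 ≈ 8.08115

R = 8.081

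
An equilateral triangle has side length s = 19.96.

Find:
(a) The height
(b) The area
(a) The height splits the triangle into two 30-60-90 halves: h = s·√3/2 = 19.96·1.73205/2 ≈ 34.5717/2 ≈ 17.2859
(b) Area = (√3/4)·s² = (√3/4)·19.96² = (√3/4)·398.4016 ≈ 0.433013·398.4016 ≈ 172.513

Height = 17.29, Area = 172.5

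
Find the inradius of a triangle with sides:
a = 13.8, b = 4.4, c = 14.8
r = Area/s where s is the semi-perimeter.
s = (13.8 + 4.4 + 14.8)/2 = 33/2 = 16.5
Area = √(s(s−a)(s−b)(s−c)) = √(16.5·2.7·12.1·1.7) ≈ √916.394 ≈ 30.272
r ≈ 30.272/16.5 ≈ 1.83467

r = 1.835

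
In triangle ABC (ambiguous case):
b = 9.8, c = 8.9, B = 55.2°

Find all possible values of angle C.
b/sin(B) = c/sin(C)  ⇒  sin(C) = c·sin(B)/b = 8.9·sin(55.2°)/9.8
sin(55.2°) ≈ 0.821149
sin(C) ≈ 8.9·0.821149/9.8 ≈ 7.30823/9.8 ≈ 0.745738
Candidate 1: C₁ = arcsin(0.745738) ≈ 48.2225°  →  A = 180° − 55.2° − 48.2225° ≈ 76.5775° > 0, valid
Candidate 2: C₂ = 180° − C₁ ≈ 131.778°  →  A = 180° − 55.2° − 131.778° ≈ -6.9775° ≤ 0, not a valid triangle

C = 48.22° (one solution)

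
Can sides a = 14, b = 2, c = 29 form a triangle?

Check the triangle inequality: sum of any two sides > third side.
a + b vs c: 14 + 2 = 16 ≤ 29  ✗
a + c vs b: 14 + 29 = 43 > 2  ✓
b + c vs a: 2 + 29 = 31 > 14  ✓

No: 14 + 2 = 16 is not > 29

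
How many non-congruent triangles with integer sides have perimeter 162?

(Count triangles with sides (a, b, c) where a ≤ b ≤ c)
Let a ≤ b ≤ c with a + b + c = 162. The only binding inequality is a + b > c, i.e. 162 − c > c, so c < 162/2; and c ≥ 162/3 since c is the largest side.
So 54 ≤ c ≤ 80. For each c, b runs from ⌈(162 − c)/2⌉ up to c (then a = 162 − b − c satisfies 1 ≤ a ≤ b automatically), giving c − ⌈(162 − c)/2⌉ + 1 choices.
Summing over c: 1 + 2 + 4 + 5 + … + 38 + 40  (27 terms, c = 54, …, 80) = 547
Check (closed form: nearest integer to p²/48 for even p, (p+3)²/48 for odd p): 162²/48 = 26244/48 ≈ 546.75 → 547

547 triangles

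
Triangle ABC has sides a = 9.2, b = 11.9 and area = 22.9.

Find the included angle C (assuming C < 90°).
Area = ½·a·b·sin(C)  ⇒  sin(C) = 2·Area/(a·b) = 2·22.9/(9.2·11.9) = 45.8/109.48 ≈ 0.418341
C = arcsin(0.418341) ≈ 24.7299° (taking the acute solution since C < 90°)

C = 24.73°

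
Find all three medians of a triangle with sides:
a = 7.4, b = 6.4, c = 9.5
Median formula: m_a = ½√(2b² + 2c² − a²) (and cyclically). a² = 54.76, b² = 40.96, c² = 90.25.
m_a = ½√(2·40.96 + 2·90.25 − 54.76) = ½√207.66 ≈ ½·14.4104 ≈ 7.20521
m_b = ½√(2·54.76 + 2·90.25 − 40.96) = ½√249.06 ≈ ½·15.7816 ≈ 7.89082
m_c = ½√(2·54.76 + 2·40.96 − 90.25) = ½√101.19 ≈ ½·10.0593 ≈ 5.02966

m_a = 7.205, m_b = 7.891, m_c = 5.03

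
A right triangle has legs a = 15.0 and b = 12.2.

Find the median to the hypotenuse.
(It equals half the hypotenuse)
Hypotenuse c = √(a² + b²) = √(225 + 148.84) = √373.84 ≈ 19.3349
Median to hypotenuse = c/2 ≈ 19.3349/2 ≈ 9.66747

Median = 9.667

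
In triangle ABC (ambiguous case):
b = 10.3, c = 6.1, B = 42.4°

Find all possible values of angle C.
b/sin(B) = c/sin(C)  ⇒  sin(C) = c·sin(B)/b = 6.1·sin(42.4°)/10.3
sin(42.4°) ≈ 0.674302
sin(C) ≈ 6.1·0.674302/10.3 ≈ 4.11324/10.3 ≈ 0.399344
Candidate 1: C₁ = arcsin(0.399344) ≈ 23.5372°  →  A = 180° − 42.4° − 23.5372° ≈ 114.063° > 0, valid
Candidate 2: C₂ = 180° − C₁ ≈ 156.463°  →  A = 180° − 42.4° − 156.463° ≈ -18.8628° ≤ 0, not a valid triangle

C = 23.54° (one solution)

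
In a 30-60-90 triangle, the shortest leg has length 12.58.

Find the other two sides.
In a 30-60-90 triangle the sides are in ratio 1 : √3 : 2 (short leg : long leg : hypotenuse).
Long leg = 12.58·√3 ≈ 12.58·1.73205 ≈ 21.7892
Hypotenuse = 2·12.58 = 25.16

Long leg = 12.58√3 = 21.79, Hypotenuse = 25.16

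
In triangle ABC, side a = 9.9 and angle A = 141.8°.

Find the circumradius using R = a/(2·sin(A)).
R = a/(2·sin(A)) = 9.9/(2·sin(141.8°))
sin(141.8°) ≈ 0.618408
R ≈ 9.9/(2·0.618408) = 9.9/1.23682 ≈ 8.00442

R = 8.004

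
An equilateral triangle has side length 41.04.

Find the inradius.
r = Area/s with s the semi-perimeter.
Area = (√3/4)·41.04² = (√3/4)·1684.2816 ≈ 0.433013·1684.2816 ≈ 729.315
s = 3·41.04/2 = 61.56
r ≈ 729.315/61.56 ≈ 11.8472
(Equivalently r = side/(2√3) = 41.04/3.4641 ≈ 11.8472.)

r = 11.85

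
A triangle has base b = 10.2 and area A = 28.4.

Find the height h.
A = ½·b·h  ⇒  h = 2A/b = 2·28.4/10.2 = 56.8/10.2 ≈ 5.56863

h = 5.569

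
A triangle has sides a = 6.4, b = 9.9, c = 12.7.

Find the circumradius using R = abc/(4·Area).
First find the area with Heron's formula.
s = (6.4 + 9.9 + 12.7)/2 = 14.5
Area = √(s(s−a)(s−b)(s−c)) = √(14.5·8.1·4.6·1.8) ≈ √972.486 ≈ 31.1847
abc = 6.4·9.9·12.7 = 804.672
R = abc/(4·Area) ≈ 804.672/(4·31.1847) = 804.672/124.739 ≈ 6.45085

R = 6.451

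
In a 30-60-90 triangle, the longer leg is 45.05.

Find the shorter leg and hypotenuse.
In a 30-60-90 triangle the sides are in ratio 1 : √3 : 2, so short leg = long leg/√3 and hypotenuse = 2·(short leg).
Short leg = 45.05/√3 ≈ 45.05/1.73205 ≈ 26.0096
Hypotenuse = 2·26.0096 ≈ 52.0193

Short leg = 26.01, Hypotenuse = 52.02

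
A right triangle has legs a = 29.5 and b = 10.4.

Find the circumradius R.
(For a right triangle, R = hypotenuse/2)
Hypotenuse c = √(a² + b²) = √(870.25 + 108.16) = √978.41 ≈ 31.2795
R = c/2 ≈ 31.2795/2 ≈ 15.6398

R = 15.64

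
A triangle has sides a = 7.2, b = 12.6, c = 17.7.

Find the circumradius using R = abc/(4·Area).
First find the area with Heron's formula.
s = (7.2 + 12.6 + 17.7)/2 = 18.75
Area = √(s(s−a)(s−b)(s−c)) = √(18.75·11.55·6.15·1.05) ≈ √1398.45 ≈ 37.3959
abc = 7.2·12.6·17.7 = 1605.744
R = abc/(4·Area) ≈ 1605.744/(4·37.3959) = 1605.744/149.584 ≈ 10.7348

R = 10.73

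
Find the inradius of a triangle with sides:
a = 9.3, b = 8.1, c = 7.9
r = Area/s where s is the semi-perimeter.
s = (9.3 + 8.1 + 7.9)/2 = 25.3/2 = 12.65
Area = √(s(s−a)(s−b)(s−c)) = √(12.65·3.35·4.55·4.75) ≈ √915.884 ≈ 30.2636
r ≈ 30.2636/12.65 ≈ 2.39238

r = 2.392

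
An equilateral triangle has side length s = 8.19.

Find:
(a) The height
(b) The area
(a) The height splits the triangle into two 30-60-90 halves: h = s·√3/2 = 8.19·1.73205/2 ≈ 14.1855/2 ≈ 7.09275
(b) Area = (√3/4)·s² = (√3/4)·8.19² = (√3/4)·67.0761 ≈ 0.433013·67.0761 ≈ 29.0448

Height = 7.093, Area = 29.04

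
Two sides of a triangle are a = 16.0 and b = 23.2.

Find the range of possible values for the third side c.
Triangle inequality: |a − b| < c < a + b
|a − b| = |16.0 − 23.2| = 7.2
a + b = 16.0 + 23.2 = 39.2

7.2 < c < 39.2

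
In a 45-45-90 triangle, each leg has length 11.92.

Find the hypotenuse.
In a 45-45-90 triangle the sides are in ratio 1 : 1 : √2, so hypotenuse = leg·√2.
Hypotenuse = 11.92·√2 ≈ 11.92·1.41421 ≈ 16.8574

Hypotenuse = 11.92√2 = 16.86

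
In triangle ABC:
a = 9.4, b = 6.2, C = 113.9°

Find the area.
Two sides and the included angle (SAS): A = ½·a·b·sin(C) = ½·9.4·6.2·sin(113.9°)
sin(113.9°) ≈ 0.914254
A ≈ ½·58.28·0.914254 = 29.14·0.914254 ≈ 26.6414

Area = 26.64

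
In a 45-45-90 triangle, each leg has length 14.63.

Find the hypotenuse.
In a 45-45-90 triangle the sides are in ratio 1 : 1 : √2, so hypotenuse = leg·√2.
Hypotenuse = 14.63·√2 ≈ 14.63·1.41421 ≈ 20.6899

Hypotenuse = 14.63√2 = 20.69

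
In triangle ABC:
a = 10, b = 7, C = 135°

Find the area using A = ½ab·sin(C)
A = ½·a·b·sin(C) = ½·10·7·sin(135°)
sin(135°) ≈ 0.707107
A ≈ ½·70·0.707107 = 35·0.707107 ≈ 24.7487

Area = 24.75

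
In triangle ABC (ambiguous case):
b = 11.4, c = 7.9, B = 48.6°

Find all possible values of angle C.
b/sin(B) = c/sin(C)  ⇒  sin(C) = c·sin(B)/b = 7.9·sin(48.6°)/11.4
sin(48.6°) ≈ 0.750111
sin(C) ≈ 7.9·0.750111/11.4 ≈ 5.92588/11.4 ≈ 0.519814
Candidate 1: C₁ = arcsin(0.519814) ≈ 31.3198°  →  A = 180° − 48.6° − 31.3198° ≈ 100.08° > 0, valid
Candidate 2: C₂ = 180° − C₁ ≈ 148.68°  →  A = 180° − 48.6° − 148.68° ≈ -17.2802° ≤ 0, not a valid triangle

C = 31.32° (one solution)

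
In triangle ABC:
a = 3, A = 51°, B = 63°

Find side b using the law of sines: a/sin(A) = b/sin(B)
a/sin(A) = b/sin(B)  ⇒  b = a·sin(B)/sin(A) = 3·sin(63°)/sin(51°)
sin(63°) ≈ 0.891007, sin(51°) ≈ 0.777146
b ≈ 3·0.891007/0.777146 ≈ 2.67302/0.777146 ≈ 3.43953

b = 3.44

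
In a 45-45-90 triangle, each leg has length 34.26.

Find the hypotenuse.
In a 45-45-90 triangle the sides are in ratio 1 : 1 : √2, so hypotenuse = leg·√2.
Hypotenuse = 34.26·√2 ≈ 34.26·1.41421 ≈ 48.451

Hypotenuse = 34.26√2 = 48.45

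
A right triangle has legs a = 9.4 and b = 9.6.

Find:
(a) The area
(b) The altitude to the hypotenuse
(a) The legs are perpendicular, so Area = ½·a·b = ½·9.4·9.6 = ½·90.24 = 45.12
(b) Hypotenuse c = √(a² + b²) = √(88.36 + 92.16) = √180.52 ≈ 13.4358
    Area = ½·c·h_c  ⇒  h_c = 2·Area/c = 90.24/13.4358 ≈ 6.7164

Area = 45.12, h_c = 6.716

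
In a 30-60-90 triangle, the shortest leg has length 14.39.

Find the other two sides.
In a 30-60-90 triangle the sides are in ratio 1 : √3 : 2 (short leg : long leg : hypotenuse).
Long leg = 14.39·√3 ≈ 14.39·1.73205 ≈ 24.9242
Hypotenuse = 2·14.39 = 28.78

Long leg = 14.39√3 = 24.92, Hypotenuse = 28.78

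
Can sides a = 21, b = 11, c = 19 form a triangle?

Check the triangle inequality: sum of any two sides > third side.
a + b vs c: 21 + 11 = 32 > 19  ✓
a + c vs b: 21 + 19 = 40 > 11  ✓
b + c vs a: 11 + 19 = 30 > 21  ✓

Yes, triangle inequality satisfied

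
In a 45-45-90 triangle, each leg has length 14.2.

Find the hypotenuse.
In a 45-45-90 triangle the sides are in ratio 1 : 1 : √2, so hypotenuse = leg·√2.
Hypotenuse = 14.2·√2 ≈ 14.2·1.41421 ≈ 20.0818

Hypotenuse = 14.2√2 = 20.08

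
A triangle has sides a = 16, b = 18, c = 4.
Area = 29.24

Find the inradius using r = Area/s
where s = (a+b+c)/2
s = (16 + 18 + 4)/2 = 38/2 = 19
r = Area/s = 29.24/19 ≈ 1.53895

r = 1.539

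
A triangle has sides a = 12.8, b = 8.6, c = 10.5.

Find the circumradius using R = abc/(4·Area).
First find the area with Heron's formula.
s = (12.8 + 8.6 + 10.5)/2 = 15.95
Area = √(s(s−a)(s−b)(s−c)) = √(15.95·3.15·7.35·5.45) ≈ √2012.59 ≈ 44.8619
abc = 12.8·8.6·10.5 = 1155.84
R = abc/(4·Area) ≈ 1155.84/(4·44.8619) = 1155.84/179.448 ≈ 6.4411

R = 6.441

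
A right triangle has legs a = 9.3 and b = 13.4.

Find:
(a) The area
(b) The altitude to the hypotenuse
(a) The legs are perpendicular, so Area = ½·a·b = ½·9.3·13.4 = ½·124.62 = 62.31
(b) Hypotenuse c = √(a² + b²) = √(86.49 + 179.56) = √266.05 ≈ 16.311
    Area = ½·c·h_c  ⇒  h_c = 2·Area/c = 124.62/16.311 ≈ 7.64022

Area = 62.31, h_c = 7.64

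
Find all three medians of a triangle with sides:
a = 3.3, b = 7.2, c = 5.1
Median formula: m_a = ½√(2b² + 2c² − a²) (and cyclically). a² = 10.89, b² = 51.84, c² = 26.01.
m_a = ½√(2·51.84 + 2·26.01 − 10.89) = ½√144.81 ≈ ½·12.0337 ≈ 6.01685
m_b = ½√(2·10.89 + 2·26.01 − 51.84) = ½√21.96 ≈ ½·4.68615 ≈ 2.34307
m_c = ½√(2·10.89 + 2·51.84 − 26.01) = ½√99.45 ≈ ½·9.97246 ≈ 4.98623

m_a = 6.017, m_b = 2.343, m_c = 4.986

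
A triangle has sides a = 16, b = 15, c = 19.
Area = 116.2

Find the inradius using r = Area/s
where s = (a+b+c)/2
s = (16 + 15 + 19)/2 = 50/2 = 25
r = Area/s = 116.2/25 ≈ 4.648

r = 4.648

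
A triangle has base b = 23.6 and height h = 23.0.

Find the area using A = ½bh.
A = ½·b·h = ½·23.6·23.0 = ½·542.8 = 271.4

Area = 271.4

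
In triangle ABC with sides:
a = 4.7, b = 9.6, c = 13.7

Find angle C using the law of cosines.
c² = a² + b² − 2ab·cos(C)  ⇒  cos(C) = (a² + b² − c²)/(2ab)
cos(C) = (4.7² + 9.6² − 13.7²)/(2·4.7·9.6) = (22.09 + 92.16 − 187.69)/90.24 = -73.44/90.24 ≈ -0.81383
C = arccos(-0.81383) ≈ 144.472°

C = 144.5°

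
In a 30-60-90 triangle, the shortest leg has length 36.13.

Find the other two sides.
In a 30-60-90 triangle the sides are in ratio 1 : √3 : 2 (short leg : long leg : hypotenuse).
Long leg = 36.13·√3 ≈ 36.13·1.73205 ≈ 62.579
Hypotenuse = 2·36.13 = 72.26

Long leg = 36.13√3 = 62.58, Hypotenuse = 72.26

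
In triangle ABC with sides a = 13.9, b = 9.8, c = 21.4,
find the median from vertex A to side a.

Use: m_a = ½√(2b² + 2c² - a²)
m_a = ½√(2·9.8² + 2·21.4² − 13.9²) = ½√(2·96.04 + 2·457.96 − 193.21) = ½√(192.08 + 915.92 − 193.21) = ½√914.79
√914.79 ≈ 30.2455, so m_a ≈ 15.1227

m_a = 15.12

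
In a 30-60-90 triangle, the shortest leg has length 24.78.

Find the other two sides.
In a 30-60-90 triangle the sides are in ratio 1 : √3 : 2 (short leg : long leg : hypotenuse).
Long leg = 24.78·√3 ≈ 24.78·1.73205 ≈ 42.9202
Hypotenuse = 2·24.78 = 49.56

Long leg = 24.78√3 = 42.92, Hypotenuse = 49.56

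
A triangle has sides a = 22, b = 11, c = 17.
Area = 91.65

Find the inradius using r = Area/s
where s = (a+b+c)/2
s = (22 + 11 + 17)/2 = 50/2 = 25
r = Area/s = 91.65/25 ≈ 3.666

r = 3.666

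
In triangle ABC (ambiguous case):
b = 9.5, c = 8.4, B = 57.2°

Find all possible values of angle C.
b/sin(B) = c/sin(C)  ⇒  sin(C) = c·sin(B)/b = 8.4·sin(57.2°)/9.5
sin(57.2°) ≈ 0.840567
sin(C) ≈ 8.4·0.840567/9.5 ≈ 7.06076/9.5 ≈ 0.743238
Candidate 1: C₁ = arcsin(0.743238) ≈ 48.008°  →  A = 180° − 57.2° − 48.008° ≈ 74.792° > 0, valid
Candidate 2: C₂ = 180° − C₁ ≈ 131.992°  →  A = 180° − 57.2° − 131.992° ≈ -9.192° ≤ 0, not a valid triangle

C = 48.01° (one solution)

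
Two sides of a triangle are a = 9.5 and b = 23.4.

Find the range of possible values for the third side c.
Triangle inequality: |a − b| < c < a + b
|a − b| = |9.5 − 23.4| = 13.9
a + b = 9.5 + 23.4 = 32.9

13.9 < c < 32.9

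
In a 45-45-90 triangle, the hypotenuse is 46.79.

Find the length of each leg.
In a 45-45-90 triangle hypotenuse = leg·√2, so leg = hypotenuse/√2.
Leg = 46.79/√2 ≈ 46.79/1.41421 ≈ 33.0855

Each leg = 33.09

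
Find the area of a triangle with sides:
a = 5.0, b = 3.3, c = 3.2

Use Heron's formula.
s = (5.0 + 3.3 + 3.2)/2 = 11.5/2 = 5.75
s − a = 0.75, s − b = 2.45, s − c = 2.55
s(s−a)(s−b)(s−c) = 5.75·0.75·2.45·2.55 ≈ 26.9423
Area = √26.9423 ≈ 5.1906

Area = 5.191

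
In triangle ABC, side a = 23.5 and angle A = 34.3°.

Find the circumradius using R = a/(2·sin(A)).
R = a/(2·sin(A)) = 23.5/(2·sin(34.3°))
sin(34.3°) ≈ 0.563526
R ≈ 23.5/(2·0.563526) = 23.5/1.12705 ≈ 20.8509

R = 20.85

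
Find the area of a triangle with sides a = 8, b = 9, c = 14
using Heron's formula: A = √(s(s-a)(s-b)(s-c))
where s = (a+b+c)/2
s = (8 + 9 + 14)/2 = 31/2 = 15.5
s − a = 7.5, s − b = 6.5, s − c = 1.5
s(s−a)(s−b)(s−c) = 15.5·7.5·6.5·1.5 = 1133.4375
Area = √1133.4375 ≈ 33.6666

s = 15.5, Area = 33.67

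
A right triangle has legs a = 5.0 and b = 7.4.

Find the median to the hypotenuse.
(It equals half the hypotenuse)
Hypotenuse c = √(a² + b²) = √(25 + 54.76) = √79.76 ≈ 8.93085
Median to hypotenuse = c/2 ≈ 8.93085/2 ≈ 4.46542

Median = 4.465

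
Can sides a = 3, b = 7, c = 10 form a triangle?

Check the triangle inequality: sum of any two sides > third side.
a + b vs c: 3 + 7 = 10 ≤ 10  ✗
a + c vs b: 3 + 10 = 13 > 7  ✓
b + c vs a: 7 + 10 = 17 > 3  ✓

No: 3 + 7 = 10 is not > 10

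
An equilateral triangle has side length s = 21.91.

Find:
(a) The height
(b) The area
(a) The height splits the triangle into two 30-60-90 halves: h = s·√3/2 = 21.91·1.73205/2 ≈ 37.9492/2 ≈ 18.9746
(b) Area = (√3/4)·s² = (√3/4)·21.91² = (√3/4)·480.0481 ≈ 0.433013·480.0481 ≈ 207.867

Height = 18.97, Area = 207.9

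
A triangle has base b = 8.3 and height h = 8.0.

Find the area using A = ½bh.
A = ½·b·h = ½·8.3·8.0 = ½·66.4 = 33.2

Area = 33.2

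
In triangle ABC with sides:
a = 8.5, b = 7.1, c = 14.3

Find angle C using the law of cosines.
c² = a² + b² − 2ab·cos(C)  ⇒  cos(C) = (a² + b² − c²)/(2ab)
cos(C) = (8.5² + 7.1² − 14.3²)/(2·8.5·7.1) = (72.25 + 50.41 − 204.49)/120.7 = -81.83/120.7 ≈ -0.677962
C = arccos(-0.677962) ≈ 132.685°

C = 132.7°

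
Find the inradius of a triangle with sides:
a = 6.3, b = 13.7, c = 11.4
r = Area/s where s is the semi-perimeter.
s = (6.3 + 13.7 + 11.4)/2 = 31.4/2 = 15.7
Area = √(s(s−a)(s−b)(s−c)) = √(15.7·9.4·2·4.3) ≈ √1269.19 ≈ 35.6257
r ≈ 35.6257/15.7 ≈ 2.26915

r = 2.269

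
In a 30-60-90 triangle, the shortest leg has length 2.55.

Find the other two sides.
In a 30-60-90 triangle the sides are in ratio 1 : √3 : 2 (short leg : long leg : hypotenuse).
Long leg = 2.55·√3 ≈ 2.55·1.73205 ≈ 4.41673
Hypotenuse = 2·2.55 = 5.1

Long leg = 2.55√3 = 4.417, Hypotenuse = 5.1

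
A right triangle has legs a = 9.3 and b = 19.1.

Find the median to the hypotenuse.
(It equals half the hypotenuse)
Hypotenuse c = √(a² + b²) = √(86.49 + 364.81) = √451.3 ≈ 21.2438
Median to hypotenuse = c/2 ≈ 21.2438/2 ≈ 10.6219

Median = 10.62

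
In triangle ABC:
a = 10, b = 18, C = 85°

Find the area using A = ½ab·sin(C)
A = ½·a·b·sin(C) = ½·10·18·sin(85°)
sin(85°) ≈ 0.996195
A ≈ ½·180·0.996195 = 90·0.996195 ≈ 89.6575

Area = 89.66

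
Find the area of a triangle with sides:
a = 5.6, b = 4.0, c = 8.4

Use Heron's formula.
s = (5.6 + 4.0 + 8.4)/2 = 18/2 = 9
s − a = 3.4, s − b = 5, s − c = 0.6
s(s−a)(s−b)(s−c) = 9·3.4·5·0.6 ≈ 91.8
Area = √91.8 ≈ 9.58123

Area = 9.581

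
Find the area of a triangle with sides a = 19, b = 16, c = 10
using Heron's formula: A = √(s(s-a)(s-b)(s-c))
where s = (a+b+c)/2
s = (19 + 16 + 10)/2 = 45/2 = 22.5
s − a = 3.5, s − b = 6.5, s − c = 12.5
s(s−a)(s−b)(s−c) = 22.5·3.5·6.5·12.5 = 6398.4375
Area = √6398.4375 ≈ 79.9902

s = 22.5, Area = 79.99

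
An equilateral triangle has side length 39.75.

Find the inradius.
r = Area/s with s the semi-perimeter.
Area = (√3/4)·39.75² = (√3/4)·1580.0625 ≈ 0.433013·1580.0625 ≈ 684.187
s = 3·39.75/2 = 59.625
r ≈ 684.187/59.625 ≈ 11.4748
(Equivalently r = side/(2√3) = 39.75/3.4641 ≈ 11.4748.)

r = 11.47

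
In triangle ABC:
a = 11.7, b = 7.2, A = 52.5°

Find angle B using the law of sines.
a/sin(A) = b/sin(B)  ⇒  sin(B) = b·sin(A)/a = 7.2·sin(52.5°)/11.7
sin(52.5°) ≈ 0.793353
sin(B) ≈ 7.2·0.793353/11.7 ≈ 5.71214/11.7 ≈ 0.488217
B = arcsin(0.488217) ≈ 29.2235°
(Since b ≤ a we need B ≤ A, so the obtuse alternative 180° − 29.2235° ≈ 150.777° is rejected.)

B = 29.22°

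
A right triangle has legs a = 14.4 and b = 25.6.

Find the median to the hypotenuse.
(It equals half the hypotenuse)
Hypotenuse c = √(a² + b²) = √(207.36 + 655.36) = √862.72 ≈ 29.3721
Median to hypotenuse = c/2 ≈ 29.3721/2 ≈ 14.686

Median = 14.69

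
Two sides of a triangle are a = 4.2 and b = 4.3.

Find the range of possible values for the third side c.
Triangle inequality: |a − b| < c < a + b
|a − b| = |4.2 − 4.3| = 0.1
a + b = 4.2 + 4.3 = 8.5

0.1 < c < 8.5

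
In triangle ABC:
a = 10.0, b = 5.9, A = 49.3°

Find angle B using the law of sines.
a/sin(A) = b/sin(B)  ⇒  sin(B) = b·sin(A)/a = 5.9·sin(49.3°)/10.0
sin(49.3°) ≈ 0.758134
sin(B) ≈ 5.9·0.758134/10.0 ≈ 4.47299/10.0 ≈ 0.447299
B = arcsin(0.447299) ≈ 26.5705°
(Since b ≤ a we need B ≤ A, so the obtuse alternative 180° − 26.5705° ≈ 153.429° is rejected.)

B = 26.57°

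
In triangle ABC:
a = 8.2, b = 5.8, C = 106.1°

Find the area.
Two sides and the included angle (SAS): A = ½·a·b·sin(C) = ½·8.2·5.8·sin(106.1°)
sin(106.1°) ≈ 0.960779
A ≈ ½·47.56·0.960779 = 23.78·0.960779 ≈ 22.8473

Area = 22.85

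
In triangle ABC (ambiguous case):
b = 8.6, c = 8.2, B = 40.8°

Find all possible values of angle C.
b/sin(B) = c/sin(C)  ⇒  sin(C) = c·sin(B)/b = 8.2·sin(40.8°)/8.6
sin(40.8°) ≈ 0.653421
sin(C) ≈ 8.2·0.653421/8.6 ≈ 5.35805/8.6 ≈ 0.623029
Candidate 1: C₁ = arcsin(0.623029) ≈ 38.5377°  →  A = 180° − 40.8° − 38.5377° ≈ 100.662° > 0, valid
Candidate 2: C₂ = 180° − C₁ ≈ 141.462°  →  A = 180° − 40.8° − 141.462° ≈ -2.2623° ≤ 0, not a valid triangle

C = 38.54° (one solution)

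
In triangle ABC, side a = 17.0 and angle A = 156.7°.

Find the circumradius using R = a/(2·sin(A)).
R = a/(2·sin(A)) = 17.0/(2·sin(156.7°))
sin(156.7°) ≈ 0.395546
R ≈ 17.0/(2·0.395546) = 17.0/0.791091 ≈ 21.4893

R = 21.49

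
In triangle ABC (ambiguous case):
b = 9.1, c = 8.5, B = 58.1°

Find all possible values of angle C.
b/sin(B) = c/sin(C)  ⇒  sin(C) = c·sin(B)/b = 8.5·sin(58.1°)/9.1
sin(58.1°) ≈ 0.848972
sin(C) ≈ 8.5·0.848972/9.1 ≈ 7.21626/9.1 ≈ 0.792996
Candidate 1: C₁ = arcsin(0.792996) ≈ 52.4663°  →  A = 180° − 58.1° − 52.4663° ≈ 69.4337° > 0, valid
Candidate 2: C₂ = 180° − C₁ ≈ 127.534°  →  A = 180° − 58.1° − 127.534° ≈ -5.6337° ≤ 0, not a valid triangle

C = 52.47° (one solution)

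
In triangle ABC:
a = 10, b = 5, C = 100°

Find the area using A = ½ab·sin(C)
A = ½·a·b·sin(C) = ½·10·5·sin(100°)
sin(100°) ≈ 0.984808
A ≈ ½·50·0.984808 = 25·0.984808 ≈ 24.6202

Area = 24.62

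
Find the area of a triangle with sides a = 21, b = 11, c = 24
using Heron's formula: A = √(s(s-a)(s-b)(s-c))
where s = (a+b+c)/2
s = (21 + 11 + 24)/2 = 56/2 = 28
s − a = 7, s − b = 17, s − c = 4
s(s−a)(s−b)(s−c) = 28·7·17·4 = 13328
Area = √13328 ≈ 115.447

s = 28.0, Area = 115.4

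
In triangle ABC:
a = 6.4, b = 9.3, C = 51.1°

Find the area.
Two sides and the included angle (SAS): A = ½·a·b·sin(C) = ½·6.4·9.3·sin(51.1°)
sin(51.1°) ≈ 0.778243
A ≈ ½·59.52·0.778243 = 29.76·0.778243 ≈ 23.1605

Area = 23.16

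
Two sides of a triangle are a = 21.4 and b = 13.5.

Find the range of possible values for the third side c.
Triangle inequality: |a − b| < c < a + b
|a − b| = |21.4 − 13.5| = 7.9
a + b = 21.4 + 13.5 = 34.9

7.9 < c < 34.9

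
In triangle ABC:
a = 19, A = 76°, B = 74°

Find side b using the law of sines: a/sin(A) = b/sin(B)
a/sin(A) = b/sin(B)  ⇒  b = a·sin(B)/sin(A) = 19·sin(74°)/sin(76°)
sin(74°) ≈ 0.961262, sin(76°) ≈ 0.970296
b ≈ 19·0.961262/0.970296 ≈ 18.264/0.970296 ≈ 18.8231

b = 18.82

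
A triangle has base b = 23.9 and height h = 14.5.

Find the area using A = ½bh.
A = ½·b·h = ½·23.9·14.5 = ½·346.55 = 173.275

Area = 173.275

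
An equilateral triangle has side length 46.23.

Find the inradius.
r = Area/s with s the semi-perimeter.
Area = (√3/4)·46.23² = (√3/4)·2137.2129 ≈ 0.433013·2137.2129 ≈ 925.44
s = 3·46.23/2 = 69.345
r ≈ 925.44/69.345 ≈ 13.3455
(Equivalently r = side/(2√3) = 46.23/3.4641 ≈ 13.3455.)

r = 13.35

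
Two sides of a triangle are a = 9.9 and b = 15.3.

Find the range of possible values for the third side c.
Triangle inequality: |a − b| < c < a + b
|a − b| = |9.9 − 15.3| = 5.4
a + b = 9.9 + 15.3 = 25.2

5.4 < c < 25.2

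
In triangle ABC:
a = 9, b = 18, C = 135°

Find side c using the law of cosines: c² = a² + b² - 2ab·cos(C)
c² = 9² + 18² − 2·9·18·cos(135°)
cos(135°) ≈ -0.707107
c² ≈ 81 + 324 − 324·(-0.707107) ≈ 405 + 229.103 ≈ 634.103
c ≈ √634.103 ≈ 25.1814

c = 25.18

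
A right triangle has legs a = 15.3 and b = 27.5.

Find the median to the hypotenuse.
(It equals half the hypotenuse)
Hypotenuse c = √(a² + b²) = √(234.09 + 756.25) = √990.34 ≈ 31.4697
Median to hypotenuse = c/2 ≈ 31.4697/2 ≈ 15.7348

Median = 15.73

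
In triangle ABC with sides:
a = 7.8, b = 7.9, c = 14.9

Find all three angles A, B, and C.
Law of cosines for each angle (a² = 60.84, b² = 62.41, c² = 222.01):
cos(A) = (b² + c² − a²)/(2bc) = (62.41 + 222.01 − 60.84)/(2·7.9·14.9) = 223.58/235.42 ≈ 0.949707  ⇒  A ≈ 18.2486°
cos(B) = (a² + c² − b²)/(2ac) = (60.84 + 222.01 − 62.41)/(2·7.8·14.9) = 220.44/232.44 ≈ 0.948374  ⇒  B ≈ 18.4909°
cos(C) = (a² + b² − c²)/(2ab) = (60.84 + 62.41 − 222.01)/(2·7.8·7.9) = -98.76/123.24 ≈ -0.801363  ⇒  C ≈ 143.26°
Check: A + B + C ≈ 180°

A = 18.25°, B = 18.49°, C = 143.3°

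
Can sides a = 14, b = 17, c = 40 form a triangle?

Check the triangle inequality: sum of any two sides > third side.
a + b vs c: 14 + 17 = 31 ≤ 40  ✗
a + c vs b: 14 + 40 = 54 > 17  ✓
b + c vs a: 17 + 40 = 57 > 14  ✓

No: 14 + 17 = 31 is not > 40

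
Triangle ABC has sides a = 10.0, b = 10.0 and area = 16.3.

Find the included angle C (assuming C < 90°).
Area = ½·a·b·sin(C)  ⇒  sin(C) = 2·Area/(a·b) = 2·16.3/(10.0·10.0) = 32.6/100 ≈ 0.326
C = arcsin(0.326) ≈ 19.0262° (taking the acute solution since C < 90°)

C = 19.03°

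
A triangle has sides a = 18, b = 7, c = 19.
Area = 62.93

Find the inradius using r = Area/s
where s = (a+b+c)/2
s = (18 + 7 + 19)/2 = 44/2 = 22
r = Area/s = 62.93/22 ≈ 2.86045

r = 2.86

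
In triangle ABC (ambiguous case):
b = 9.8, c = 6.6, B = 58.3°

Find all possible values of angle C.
b/sin(B) = c/sin(C)  ⇒  sin(C) = c·sin(B)/b = 6.6·sin(58.3°)/9.8
sin(58.3°) ≈ 0.850811
sin(C) ≈ 6.6·0.850811/9.8 ≈ 5.61535/9.8 ≈ 0.572995
Candidate 1: C₁ = arcsin(0.572995) ≈ 34.9594°  →  A = 180° − 58.3° − 34.9594° ≈ 86.7406° > 0, valid
Candidate 2: C₂ = 180° − C₁ ≈ 145.041°  →  A = 180° − 58.3° − 145.041° ≈ -23.3406° ≤ 0, not a valid triangle

C = 34.96° (one solution)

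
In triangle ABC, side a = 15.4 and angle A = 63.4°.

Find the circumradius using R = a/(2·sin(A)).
R = a/(2·sin(A)) = 15.4/(2·sin(63.4°))
sin(63.4°) ≈ 0.894154
R ≈ 15.4/(2·0.894154) = 15.4/1.78831 ≈ 8.61149

R = 8.611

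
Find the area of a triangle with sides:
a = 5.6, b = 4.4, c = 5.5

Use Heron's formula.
s = (5.6 + 4.4 + 5.5)/2 = 15.5/2 = 7.75
s − a = 2.15, s − b = 3.35, s − c = 2.25
s(s−a)(s−b)(s−c) = 7.75·2.15·3.35·2.25 ≈ 125.594
Area = √125.594 ≈ 11.2069

Area = 11.21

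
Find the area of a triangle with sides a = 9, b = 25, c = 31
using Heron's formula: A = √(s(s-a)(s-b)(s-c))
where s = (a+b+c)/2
s = (9 + 25 + 31)/2 = 65/2 = 32.5
s − a = 23.5, s − b = 7.5, s − c = 1.5
s(s−a)(s−b)(s−c) = 32.5·23.5·7.5·1.5 = 8592.1875
Area = √8592.1875 ≈ 92.6941

s = 32.5, Area = 92.69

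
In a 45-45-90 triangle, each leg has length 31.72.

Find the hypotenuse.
In a 45-45-90 triangle the sides are in ratio 1 : 1 : √2, so hypotenuse = leg·√2.
Hypotenuse = 31.72·√2 ≈ 31.72·1.41421 ≈ 44.8589

Hypotenuse = 31.72√2 = 44.86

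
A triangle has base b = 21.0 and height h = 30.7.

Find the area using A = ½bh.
A = ½·b·h = ½·21.0·30.7 = ½·644.7 = 322.35

Area = 322.35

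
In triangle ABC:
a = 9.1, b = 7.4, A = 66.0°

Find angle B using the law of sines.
a/sin(A) = b/sin(B)  ⇒  sin(B) = b·sin(A)/a = 7.4·sin(66.0°)/9.1
sin(66.0°) ≈ 0.913545
sin(B) ≈ 7.4·0.913545/9.1 ≈ 6.76024/9.1 ≈ 0.742883
B = arcsin(0.742883) ≈ 47.9776°
(Since b ≤ a we need B ≤ A, so the obtuse alternative 180° − 47.9776° ≈ 132.022° is rejected.)

B = 47.98°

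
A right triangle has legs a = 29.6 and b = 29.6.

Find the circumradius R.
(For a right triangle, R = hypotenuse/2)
Hypotenuse c = √(a² + b²) = √(876.16 + 876.16) = √1752.32 ≈ 41.8607
R = c/2 ≈ 41.8607/2 ≈ 20.9304

R = 20.93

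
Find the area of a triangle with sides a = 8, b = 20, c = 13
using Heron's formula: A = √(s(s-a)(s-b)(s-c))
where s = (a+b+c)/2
s = (8 + 20 + 13)/2 = 41/2 = 20.5
s − a = 12.5, s − b = 0.5, s − c = 7.5
s(s−a)(s−b)(s−c) = 20.5·12.5·0.5·7.5 = 960.9375
Area = √960.9375 ≈ 30.999

s = 20.5, Area = 31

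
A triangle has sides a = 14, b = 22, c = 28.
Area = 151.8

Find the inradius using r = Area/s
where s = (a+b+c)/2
s = (14 + 22 + 28)/2 = 64/2 = 32
r = Area/s = 151.8/32 ≈ 4.74375

r = 4.744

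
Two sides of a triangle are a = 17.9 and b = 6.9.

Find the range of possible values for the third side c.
Triangle inequality: |a − b| < c < a + b
|a − b| = |17.9 − 6.9| = 11
a + b = 17.9 + 6.9 = 24.8

11 < c < 24.8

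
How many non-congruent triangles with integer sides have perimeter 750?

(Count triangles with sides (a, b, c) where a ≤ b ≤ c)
Let a ≤ b ≤ c with a + b + c = 750. The only binding inequality is a + b > c, i.e. 750 − c > c, so c < 750/2; and c ≥ 750/3 since c is the largest side.
So 250 ≤ c ≤ 374. For each c, b runs from ⌈(750 − c)/2⌉ up to c (then a = 750 − b − c satisfies 1 ≤ a ≤ b automatically), giving c − ⌈(750 − c)/2⌉ + 1 choices.
Summing over c: 1 + 2 + 4 + 5 + … + 185 + 187  (125 terms, c = 250, …, 374) = 11719
Check (closed form: nearest integer to p²/48 for even p, (p+3)²/48 for odd p): 750²/48 = 562500/48 ≈ 11718.75 → 11719

11719 triangles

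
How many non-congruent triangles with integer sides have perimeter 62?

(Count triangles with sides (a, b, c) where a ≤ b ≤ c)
Let a ≤ b ≤ c with a + b + c = 62. The only binding inequality is a + b > c, i.e. 62 − c > c, so c < 62/2; and c ≥ 62/3 since c is the largest side.
So 21 ≤ c ≤ 30. For each c, b runs from ⌈(62 − c)/2⌉ up to c (then a = 62 − b − c satisfies 1 ≤ a ≤ b automatically), giving c − ⌈(62 − c)/2⌉ + 1 choices.
Summing over c: 1 + 3 + 4 + 6 + 7 + 9 + 10 + 12 + 13 + 15 = 80
Check (closed form: nearest integer to p²/48 for even p, (p+3)²/48 for odd p): 62²/48 = 3844/48 ≈ 80.08 → 80

80 triangles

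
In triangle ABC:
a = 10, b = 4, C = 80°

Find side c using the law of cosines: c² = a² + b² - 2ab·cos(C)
c² = 10² + 4² − 2·10·4·cos(80°)
cos(80°) ≈ 0.173648
c² ≈ 100 + 16 − 80·(0.173648) ≈ 116 − 13.8919 ≈ 102.108
c ≈ √102.108 ≈ 10.1049

c = 10.1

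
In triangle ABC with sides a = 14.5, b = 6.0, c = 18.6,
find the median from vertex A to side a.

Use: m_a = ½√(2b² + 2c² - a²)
m_a = ½√(2·6.0² + 2·18.6² − 14.5²) = ½√(2·36 + 2·345.96 − 210.25) = ½√(72 + 691.92 − 210.25) = ½√553.67
√553.67 ≈ 23.5302, so m_a ≈ 11.7651

m_a = 11.77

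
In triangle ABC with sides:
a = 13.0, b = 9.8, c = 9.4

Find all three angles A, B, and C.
Law of cosines for each angle (a² = 169, b² = 96.04, c² = 88.36):
cos(A) = (b² + c² − a²)/(2bc) = (96.04 + 88.36 − 169)/(2·9.8·9.4) = 15.4/184.24 ≈ 0.0835866  ⇒  A ≈ 85.2052°
cos(B) = (a² + c² − b²)/(2ac) = (169 + 88.36 − 96.04)/(2·13.0·9.4) = 161.32/244.4 ≈ 0.660065  ⇒  B ≈ 48.6951°
cos(C) = (a² + b² − c²)/(2ab) = (169 + 96.04 − 88.36)/(2·13.0·9.8) = 176.68/254.8 ≈ 0.693407  ⇒  C ≈ 46.0996°
Check: A + B + C ≈ 180°

A = 85.21°, B = 48.7°, C = 46.1°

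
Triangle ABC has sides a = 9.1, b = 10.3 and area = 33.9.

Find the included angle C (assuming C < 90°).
Area = ½·a·b·sin(C)  ⇒  sin(C) = 2·Area/(a·b) = 2·33.9/(9.1·10.3) = 67.8/93.73 ≈ 0.723354
C = arcsin(0.723354) ≈ 46.3321° (taking the acute solution since C < 90°)

C = 46.33°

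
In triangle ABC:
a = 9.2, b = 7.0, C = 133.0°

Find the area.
Two sides and the included angle (SAS): A = ½·a·b·sin(C) = ½·9.2·7.0·sin(133.0°)
sin(133.0°) ≈ 0.731354
A ≈ ½·64.4·0.731354 = 32.2·0.731354 ≈ 23.5496

Area = 23.55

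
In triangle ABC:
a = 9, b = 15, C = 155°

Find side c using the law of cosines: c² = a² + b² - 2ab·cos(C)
c² = 9² + 15² − 2·9·15·cos(155°)
cos(155°) ≈ -0.906308
c² ≈ 81 + 225 − 270·(-0.906308) ≈ 306 + 244.703 ≈ 550.703
c ≈ √550.703 ≈ 23.4671

c = 23.47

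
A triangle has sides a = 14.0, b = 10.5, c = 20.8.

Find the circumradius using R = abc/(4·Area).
First find the area with Heron's formula.
s = (14.0 + 10.5 + 20.8)/2 = 22.65
Area = √(s(s−a)(s−b)(s−c)) = √(22.65·8.65·12.15·1.85) ≈ √4403.85 ≈ 66.3615
abc = 14.0·10.5·20.8 = 3057.6
R = abc/(4·Area) ≈ 3057.6/(4·66.3615) = 3057.6/265.446 ≈ 11.5187

R = 11.52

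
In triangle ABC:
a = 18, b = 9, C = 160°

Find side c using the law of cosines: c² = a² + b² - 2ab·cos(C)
c² = 18² + 9² − 2·18·9·cos(160°)
cos(160°) ≈ -0.939693
c² ≈ 324 + 81 − 324·(-0.939693) ≈ 405 + 304.46 ≈ 709.46
c ≈ √709.46 ≈ 26.6357

c = 26.64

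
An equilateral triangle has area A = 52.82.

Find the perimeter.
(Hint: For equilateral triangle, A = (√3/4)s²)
A = (√3/4)s²  ⇒  s² = 4A/√3 = 4·52.82/√3 = 211.28/1.73205 ≈ 121.983
s ≈ √121.983 ≈ 11.0446
Perimeter = 3s ≈ 3·11.0446 ≈ 33.1337

Perimeter = 33.13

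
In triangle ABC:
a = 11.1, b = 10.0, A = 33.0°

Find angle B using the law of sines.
a/sin(A) = b/sin(B)  ⇒  sin(B) = b·sin(A)/a = 10.0·sin(33.0°)/11.1
sin(33.0°) ≈ 0.544639
sin(B) ≈ 10.0·0.544639/11.1 ≈ 5.44639/11.1 ≈ 0.490666
B = arcsin(0.490666) ≈ 29.3844°
(Since b ≤ a we need B ≤ A, so the obtuse alternative 180° − 29.3844° ≈ 150.616° is rejected.)

B = 29.38°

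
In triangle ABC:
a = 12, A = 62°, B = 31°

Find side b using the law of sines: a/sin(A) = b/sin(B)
a/sin(A) = b/sin(B)  ⇒  b = a·sin(B)/sin(A) = 12·sin(31°)/sin(62°)
sin(31°) ≈ 0.515038, sin(62°) ≈ 0.882948
b ≈ 12·0.515038/0.882948 ≈ 6.18046/0.882948 ≈ 6.9998

b = 7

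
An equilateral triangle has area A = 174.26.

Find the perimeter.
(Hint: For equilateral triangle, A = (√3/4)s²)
A = (√3/4)s²  ⇒  s² = 4A/√3 = 4·174.26/√3 = 697.04/1.73205 ≈ 402.436
s ≈ √402.436 ≈ 20.0608
Perimeter = 3s ≈ 3·20.0608 ≈ 60.1824

Perimeter = 60.18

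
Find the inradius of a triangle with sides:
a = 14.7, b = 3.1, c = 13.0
r = Area/s where s is the semi-perimeter.
s = (14.7 + 3.1 + 13.0)/2 = 30.8/2 = 15.4
Area = √(s(s−a)(s−b)(s−c)) = √(15.4·0.7·12.3·2.4) ≈ √318.226 ≈ 17.8389
r ≈ 17.8389/15.4 ≈ 1.15837

r = 1.158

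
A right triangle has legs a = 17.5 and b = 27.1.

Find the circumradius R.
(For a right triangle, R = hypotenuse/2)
Hypotenuse c = √(a² + b²) = √(306.25 + 734.41) = √1040.66 ≈ 32.2593
R = c/2 ≈ 32.2593/2 ≈ 16.1296

R = 16.13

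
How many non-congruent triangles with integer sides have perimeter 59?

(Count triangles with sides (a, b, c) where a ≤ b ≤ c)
Let a ≤ b ≤ c with a + b + c = 59. The only binding inequality is a + b > c, i.e. 59 − c > c, so c < 59/2; and c ≥ 59/3 since c is the largest side.
So 20 ≤ c ≤ 29. For each c, b runs from ⌈(59 − c)/2⌉ up to c (then a = 59 − b − c satisfies 1 ≤ a ≤ b automatically), giving c − ⌈(59 − c)/2⌉ + 1 choices.
Summing over c: 1 + 3 + 4 + 6 + 7 + 9 + 10 + 12 + 13 + 15 = 80
Check (closed form: nearest integer to p²/48 for even p, (p+3)²/48 for odd p): (59+3)²/48 = 62²/48 = 3844/48 ≈ 80.08 → 80

80 triangles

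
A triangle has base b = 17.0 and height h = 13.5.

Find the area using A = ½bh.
A = ½·b·h = ½·17.0·13.5 = ½·229.5 = 114.75

Area = 114.75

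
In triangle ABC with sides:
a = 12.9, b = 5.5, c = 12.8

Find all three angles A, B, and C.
Law of cosines for each angle (a² = 166.41, b² = 30.25, c² = 163.84):
cos(A) = (b² + c² − a²)/(2bc) = (30.25 + 163.84 − 166.41)/(2·5.5·12.8) = 27.68/140.8 ≈ 0.196591  ⇒  A ≈ 78.6623°
cos(B) = (a² + c² − b²)/(2ac) = (166.41 + 163.84 − 30.25)/(2·12.9·12.8) = 300/330.24 ≈ 0.90843  ⇒  B ≈ 24.7107°
cos(C) = (a² + b² − c²)/(2ab) = (166.41 + 30.25 − 163.84)/(2·12.9·5.5) = 32.82/141.9 ≈ 0.23129  ⇒  C ≈ 76.627°
Check: A + B + C ≈ 180°

A = 78.66°, B = 24.71°, C = 76.63°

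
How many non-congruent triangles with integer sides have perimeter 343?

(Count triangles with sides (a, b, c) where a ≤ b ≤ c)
Let a ≤ b ≤ c with a + b + c = 343. The only binding inequality is a + b > c, i.e. 343 − c > c, so c < 343/2; and c ≥ 343/3 since c is the largest side.
So 115 ≤ c ≤ 171. For each c, b runs from ⌈(343 − c)/2⌉ up to c (then a = 343 − b − c satisfies 1 ≤ a ≤ b automatically), giving c − ⌈(343 − c)/2⌉ + 1 choices.
Summing over c: 2 + 3 + 5 + 6 + … + 84 + 86  (57 terms, c = 115, …, 171) = 2494
Check (closed form: nearest integer to p²/48 for even p, (p+3)²/48 for odd p): (343+3)²/48 = 346²/48 = 119716/48 ≈ 2494.08 → 2494

2494 triangles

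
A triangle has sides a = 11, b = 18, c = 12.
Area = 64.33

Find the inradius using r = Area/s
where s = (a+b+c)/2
s = (11 + 18 + 12)/2 = 41/2 = 20.5
r = Area/s = 64.33/20.5 ≈ 3.13805

r = 3.138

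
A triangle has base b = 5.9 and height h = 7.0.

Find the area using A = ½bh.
A = ½·b·h = ½·5.9·7.0 = ½·41.3 = 20.65

Area = 20.65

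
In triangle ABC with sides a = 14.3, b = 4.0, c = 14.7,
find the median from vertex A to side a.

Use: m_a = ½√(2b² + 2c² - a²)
m_a = ½√(2·4.0² + 2·14.7² − 14.3²) = ½√(2·16 + 2·216.09 − 204.49) = ½√(32 + 432.18 − 204.49) = ½√259.69
√259.69 ≈ 16.1149, so m_a ≈ 8.05745

m_a = 8.057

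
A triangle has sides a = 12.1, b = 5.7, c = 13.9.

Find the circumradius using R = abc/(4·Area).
First find the area with Heron's formula.
s = (12.1 + 5.7 + 13.9)/2 = 15.85
Area = √(s(s−a)(s−b)(s−c)) = √(15.85·3.75·10.15·1.95) ≈ √1176.42 ≈ 34.2989
abc = 12.1·5.7·13.9 = 958.683
R = abc/(4·Area) ≈ 958.683/(4·34.2989) = 958.683/137.196 ≈ 6.9877

R = 6.988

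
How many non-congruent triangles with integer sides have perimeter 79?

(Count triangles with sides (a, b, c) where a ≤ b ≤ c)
Let a ≤ b ≤ c with a + b + c = 79. The only binding inequality is a + b > c, i.e. 79 − c > c, so c < 79/2; and c ≥ 79/3 since c is the largest side.
So 27 ≤ c ≤ 39. For each c, b runs from ⌈(79 − c)/2⌉ up to c (then a = 79 − b − c satisfies 1 ≤ a ≤ b automatically), giving c − ⌈(79 − c)/2⌉ + 1 choices.
Summing over c: 2 + 3 + 5 + 6 + … + 18 + 20  (13 terms, c = 27, …, 39) = 140
Check (closed form: nearest integer to p²/48 for even p, (p+3)²/48 for odd p): (79+3)²/48 = 82²/48 = 6724/48 ≈ 140.08 → 140

140 triangles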